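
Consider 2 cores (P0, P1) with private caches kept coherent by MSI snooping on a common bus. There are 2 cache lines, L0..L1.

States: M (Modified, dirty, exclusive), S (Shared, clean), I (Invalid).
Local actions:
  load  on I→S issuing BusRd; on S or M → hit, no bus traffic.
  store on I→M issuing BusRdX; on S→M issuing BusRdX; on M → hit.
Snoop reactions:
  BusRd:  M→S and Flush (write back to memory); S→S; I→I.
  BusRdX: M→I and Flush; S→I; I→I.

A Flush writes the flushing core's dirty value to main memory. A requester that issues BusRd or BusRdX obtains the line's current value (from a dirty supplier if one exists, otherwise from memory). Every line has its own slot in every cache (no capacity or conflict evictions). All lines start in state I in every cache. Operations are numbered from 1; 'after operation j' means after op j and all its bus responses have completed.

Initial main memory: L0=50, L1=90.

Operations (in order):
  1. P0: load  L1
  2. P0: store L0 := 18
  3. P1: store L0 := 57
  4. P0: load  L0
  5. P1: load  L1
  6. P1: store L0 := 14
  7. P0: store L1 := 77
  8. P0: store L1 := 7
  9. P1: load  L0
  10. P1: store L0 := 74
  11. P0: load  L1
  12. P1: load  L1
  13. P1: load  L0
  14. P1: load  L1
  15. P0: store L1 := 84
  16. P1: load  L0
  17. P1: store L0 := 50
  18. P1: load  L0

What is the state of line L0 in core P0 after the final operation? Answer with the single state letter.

[1] P0: load  L1 | P0:S(90), P1:I | bus: BusRd
[2] P0: store L0 := 18 | P0:M(18), P1:I | bus: BusRdX
[3] P1: store L0 := 57 | P0:I, P1:M(57) | bus: BusRdX,Flush
[4] P0: load  L0 | P0:S(57), P1:S(57) | bus: BusRd,Flush
[5] P1: load  L1 | P0:S(90), P1:S(90) | bus: BusRd
[6] P1: store L0 := 14 | P0:I, P1:M(14) | bus: BusRdX
[7] P0: store L1 := 77 | P0:M(77), P1:I | bus: BusRdX
[8] P0: store L1 := 7 | P0:M(7), P1:I | bus: none
[9] P1: load  L0 | P0:I, P1:M(14) | bus: none
[10] P1: store L0 := 74 | P0:I, P1:M(74) | bus: none
[11] P0: load  L1 | P0:M(7), P1:I | bus: none
[12] P1: load  L1 | P0:S(7), P1:S(7) | bus: BusRd,Flush
[13] P1: load  L0 | P0:I, P1:M(74) | bus: none
[14] P1: load  L1 | P0:S(7), P1:S(7) | bus: none
[15] P0: store L1 := 84 | P0:M(84), P1:I | bus: BusRdX
[16] P1: load  L0 | P0:I, P1:M(74) | bus: none
[17] P1: store L0 := 50 | P0:I, P1:M(50) | bus: none
[18] P1: load  L0 | P0:I, P1:M(50) | bus: none

state = I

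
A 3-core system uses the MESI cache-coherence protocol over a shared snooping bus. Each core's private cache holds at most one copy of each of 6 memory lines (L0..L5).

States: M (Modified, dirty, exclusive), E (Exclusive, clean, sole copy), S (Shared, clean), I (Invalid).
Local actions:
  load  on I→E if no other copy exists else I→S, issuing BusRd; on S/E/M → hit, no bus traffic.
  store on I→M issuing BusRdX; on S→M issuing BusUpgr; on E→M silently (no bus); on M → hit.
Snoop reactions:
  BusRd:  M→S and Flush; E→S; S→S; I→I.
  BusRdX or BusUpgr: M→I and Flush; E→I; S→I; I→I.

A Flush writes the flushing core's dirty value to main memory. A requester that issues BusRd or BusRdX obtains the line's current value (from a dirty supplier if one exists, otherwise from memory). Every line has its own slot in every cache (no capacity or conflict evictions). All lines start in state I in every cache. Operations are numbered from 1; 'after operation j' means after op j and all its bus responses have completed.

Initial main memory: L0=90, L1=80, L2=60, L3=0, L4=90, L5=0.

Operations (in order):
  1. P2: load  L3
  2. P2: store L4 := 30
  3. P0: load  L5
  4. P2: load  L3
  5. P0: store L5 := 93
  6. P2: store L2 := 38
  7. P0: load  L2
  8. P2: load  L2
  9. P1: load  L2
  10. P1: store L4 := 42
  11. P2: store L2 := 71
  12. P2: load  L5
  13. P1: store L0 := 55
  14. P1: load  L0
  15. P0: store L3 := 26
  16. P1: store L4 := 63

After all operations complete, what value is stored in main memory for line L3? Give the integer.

1. P2: load  L3  bus=[BusRd]  L3: P0=I P1=I P2=E  mem[L3]=0
2. P2: store L4 := 30  bus=[BusRdX]  L4: P0=I P1=I P2=M  mem[L4]=90
3. P0: load  L5  bus=[BusRd]  L5: P0=E P1=I P2=I  mem[L5]=0
4. P2: load  L3  bus=[-]  L3: P0=I P1=I P2=E  mem[L3]=0
5. P0: store L5 := 93  bus=[-]  L5: P0=M P1=I P2=I  mem[L5]=0
6. P2: store L2 := 38  bus=[BusRdX]  L2: P0=I P1=I P2=M  mem[L2]=60
7. P0: load  L2  bus=[BusRd,Flush]  L2: P0=S P1=I P2=S  mem[L2]=38
8. P2: load  L2  bus=[-]  L2: P0=S P1=I P2=S  mem[L2]=38
9. P1: load  L2  bus=[BusRd]  L2: P0=S P1=S P2=S  mem[L2]=38
10. P1: store L4 := 42  bus=[BusRdX,Flush]  L4: P0=I P1=M P2=I  mem[L4]=30
11. P2: store L2 := 71  bus=[BusUpgr]  L2: P0=I P1=I P2=M  mem[L2]=38
12. P2: load  L5  bus=[BusRd,Flush]  L5: P0=S P1=I P2=S  mem[L5]=93
13. P1: store L0 := 55  bus=[BusRdX]  L0: P0=I P1=M P2=I  mem[L0]=90
14. P1: load  L0  bus=[-]  L0: P0=I P1=M P2=I  mem[L0]=90
15. P0: store L3 := 26  bus=[BusRdX]  L3: P0=M P1=I P2=I  mem[L3]=0
16. P1: store L4 := 63  bus=[-]  L4: P0=I P1=M P2=I  mem[L4]=30

memory[L3] = 0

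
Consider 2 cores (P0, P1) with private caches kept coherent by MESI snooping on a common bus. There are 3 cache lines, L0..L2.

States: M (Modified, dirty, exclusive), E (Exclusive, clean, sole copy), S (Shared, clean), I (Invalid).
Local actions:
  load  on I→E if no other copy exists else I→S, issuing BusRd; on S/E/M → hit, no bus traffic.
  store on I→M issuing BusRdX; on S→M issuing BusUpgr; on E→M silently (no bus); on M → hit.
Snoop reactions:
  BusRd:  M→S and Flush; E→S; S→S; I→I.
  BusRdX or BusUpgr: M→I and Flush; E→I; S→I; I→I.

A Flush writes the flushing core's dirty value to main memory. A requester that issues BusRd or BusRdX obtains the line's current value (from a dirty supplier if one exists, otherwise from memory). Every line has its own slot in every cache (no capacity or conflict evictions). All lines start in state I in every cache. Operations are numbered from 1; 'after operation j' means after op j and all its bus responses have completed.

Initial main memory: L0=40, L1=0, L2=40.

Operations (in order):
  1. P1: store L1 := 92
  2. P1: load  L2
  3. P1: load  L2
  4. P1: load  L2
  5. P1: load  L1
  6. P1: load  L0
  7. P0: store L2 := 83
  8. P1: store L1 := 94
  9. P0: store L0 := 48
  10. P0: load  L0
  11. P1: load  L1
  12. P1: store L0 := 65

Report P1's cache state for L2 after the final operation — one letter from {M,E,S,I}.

step 1: P1: store L1 := 92  ⟶  IM  (L1)  txn=BusRdX  M[L1]=0
step 2: P1: load  L2  ⟶  IE  (L2)  txn=BusRd  M[L2]=40
step 3: P1: load  L2  ⟶  IE  (L2)  txn=∅  M[L2]=40
step 4: P1: load  L2  ⟶  IE  (L2)  txn=∅  M[L2]=40
step 5: P1: load  L1  ⟶  IM  (L1)  txn=∅  M[L1]=0
step 6: P1: load  L0  ⟶  IE  (L0)  txn=BusRd  M[L0]=40
step 7: P0: store L2 := 83  ⟶  MI  (L2)  txn=BusRdX  M[L2]=40
step 8: P1: store L1 := 94  ⟶  IM  (L1)  txn=∅  M[L1]=0
step 9: P0: store L0 := 48  ⟶  MI  (L0)  txn=BusRdX  M[L0]=40
step 10: P0: load  L0  ⟶  MI  (L0)  txn=∅  M[L0]=40
step 11: P1: load  L1  ⟶  IM  (L1)  txn=∅  M[L1]=0
step 12: P1: store L0 := 65  ⟶  IM  (L0)  txn=BusRdX+Flush  M[L0]=48

state = I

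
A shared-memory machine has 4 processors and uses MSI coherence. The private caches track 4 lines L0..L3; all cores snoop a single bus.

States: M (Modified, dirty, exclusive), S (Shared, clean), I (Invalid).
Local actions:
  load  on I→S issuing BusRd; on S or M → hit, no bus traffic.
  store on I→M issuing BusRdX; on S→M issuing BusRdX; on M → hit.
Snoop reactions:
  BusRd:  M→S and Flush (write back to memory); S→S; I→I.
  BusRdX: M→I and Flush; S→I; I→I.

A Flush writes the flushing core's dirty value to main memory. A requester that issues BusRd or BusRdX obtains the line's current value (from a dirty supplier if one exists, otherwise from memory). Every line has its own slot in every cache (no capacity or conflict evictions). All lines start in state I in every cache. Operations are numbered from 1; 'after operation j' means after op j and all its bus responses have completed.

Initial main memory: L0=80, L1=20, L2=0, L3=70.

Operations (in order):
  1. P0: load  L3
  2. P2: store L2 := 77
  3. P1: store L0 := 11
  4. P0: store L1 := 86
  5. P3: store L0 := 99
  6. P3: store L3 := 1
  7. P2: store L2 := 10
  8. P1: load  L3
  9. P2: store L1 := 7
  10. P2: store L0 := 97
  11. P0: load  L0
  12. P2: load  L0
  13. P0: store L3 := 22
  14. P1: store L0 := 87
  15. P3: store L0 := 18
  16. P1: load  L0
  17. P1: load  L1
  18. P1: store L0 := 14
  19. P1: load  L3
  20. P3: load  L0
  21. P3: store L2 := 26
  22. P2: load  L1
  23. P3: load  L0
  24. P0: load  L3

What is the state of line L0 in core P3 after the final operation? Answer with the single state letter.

1. P0: load  L3  bus=[BusRd]  L3: P0=S P1=I P2=I P3=I  mem[L3]=70
2. P2: store L2 := 77  bus=[BusRdX]  L2: P0=I P1=I P2=M P3=I  mem[L2]=0
3. P1: store L0 := 11  bus=[BusRdX]  L0: P0=I P1=M P2=I P3=I  mem[L0]=80
4. P0: store L1 := 86  bus=[BusRdX]  L1: P0=M P1=I P2=I P3=I  mem[L1]=20
5. P3: store L0 := 99  bus=[BusRdX,Flush]  L0: P0=I P1=I P2=I P3=M  mem[L0]=11
6. P3: store L3 := 1  bus=[BusRdX]  L3: P0=I P1=I P2=I P3=M  mem[L3]=70
7. P2: store L2 := 10  bus=[-]  L2: P0=I P1=I P2=M P3=I  mem[L2]=0
8. P1: load  L3  bus=[BusRd,Flush]  L3: P0=I P1=S P2=I P3=S  mem[L3]=1
9. P2: store L1 := 7  bus=[BusRdX,Flush]  L1: P0=I P1=I P2=M P3=I  mem[L1]=86
10. P2: store L0 := 97  bus=[BusRdX,Flush]  L0: P0=I P1=I P2=M P3=I  mem[L0]=99
11. P0: load  L0  bus=[BusRd,Flush]  L0: P0=S P1=I P2=S P3=I  mem[L0]=97
12. P2: load  L0  bus=[-]  L0: P0=S P1=I P2=S P3=I  mem[L0]=97
13. P0: store L3 := 22  bus=[BusRdX]  L3: P0=M P1=I P2=I P3=I  mem[L3]=1
14. P1: store L0 := 87  bus=[BusRdX]  L0: P0=I P1=M P2=I P3=I  mem[L0]=97
15. P3: store L0 := 18  bus=[BusRdX,Flush]  L0: P0=I P1=I P2=I P3=M  mem[L0]=87
16. P1: load  L0  bus=[BusRd,Flush]  L0: P0=I P1=S P2=I P3=S  mem[L0]=18
17. P1: load  L1  bus=[BusRd,Flush]  L1: P0=I P1=S P2=S P3=I  mem[L1]=7
18. P1: store L0 := 14  bus=[BusRdX]  L0: P0=I P1=M P2=I P3=I  mem[L0]=18
19. P1: load  L3  bus=[BusRd,Flush]  L3: P0=S P1=S P2=I P3=I  mem[L3]=22
20. P3: load  L0  bus=[BusRd,Flush]  L0: P0=I P1=S P2=I P3=S  mem[L0]=14
21. P3: store L2 := 26  bus=[BusRdX,Flush]  L2: P0=I P1=I P2=I P3=M  mem[L2]=10
22. P2: load  L1  bus=[-]  L1: P0=I P1=S P2=S P3=I  mem[L1]=7
23. P3: load  L0  bus=[-]  L0: P0=I P1=S P2=I P3=S  mem[L0]=14
24. P0: load  L3  bus=[-]  L3: P0=S P1=S P2=I P3=I  mem[L3]=22

state = S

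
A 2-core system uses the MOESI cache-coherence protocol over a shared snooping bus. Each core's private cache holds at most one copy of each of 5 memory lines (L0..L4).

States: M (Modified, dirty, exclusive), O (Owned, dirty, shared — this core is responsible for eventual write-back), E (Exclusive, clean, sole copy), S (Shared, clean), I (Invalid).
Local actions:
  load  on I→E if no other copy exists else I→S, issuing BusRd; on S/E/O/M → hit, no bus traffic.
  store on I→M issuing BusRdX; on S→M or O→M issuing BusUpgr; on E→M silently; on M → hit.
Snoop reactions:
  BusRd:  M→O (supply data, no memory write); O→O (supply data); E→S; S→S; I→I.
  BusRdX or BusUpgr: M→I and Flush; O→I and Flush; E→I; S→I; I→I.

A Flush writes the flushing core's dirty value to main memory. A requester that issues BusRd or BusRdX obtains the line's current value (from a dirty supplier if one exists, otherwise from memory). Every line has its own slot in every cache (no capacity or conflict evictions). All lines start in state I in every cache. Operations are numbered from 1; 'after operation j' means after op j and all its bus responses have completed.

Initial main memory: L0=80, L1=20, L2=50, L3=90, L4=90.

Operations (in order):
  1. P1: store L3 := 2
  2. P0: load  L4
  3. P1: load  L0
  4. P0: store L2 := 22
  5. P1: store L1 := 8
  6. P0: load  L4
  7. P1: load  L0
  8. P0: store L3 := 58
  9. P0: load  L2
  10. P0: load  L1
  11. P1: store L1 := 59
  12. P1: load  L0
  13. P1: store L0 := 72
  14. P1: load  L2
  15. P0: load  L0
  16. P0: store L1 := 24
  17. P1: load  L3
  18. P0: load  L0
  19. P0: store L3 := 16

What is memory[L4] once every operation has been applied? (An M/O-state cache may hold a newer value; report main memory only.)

memory[L4] = 90

1. P1: store L3 := 2  bus=[BusRdX]  L3: P0=I P1=M  mem[L3]=90
2. P0: load  L4  bus=[BusRd]  L4: P0=E P1=I  mem[L4]=90
3. P1: load  L0  bus=[BusRd]  L0: P0=I P1=E  mem[L0]=80
4. P0: store L2 := 22  bus=[BusRdX]  L2: P0=M P1=I  mem[L2]=50
5. P1: store L1 := 8  bus=[BusRdX]  L1: P0=I P1=M  mem[L1]=20
6. P0: load  L4  bus=[-]  L4: P0=E P1=I  mem[L4]=90
7. P1: load  L0  bus=[-]  L0: P0=I P1=E  mem[L0]=80
8. P0: store L3 := 58  bus=[BusRdX,Flush]  L3: P0=M P1=I  mem[L3]=2
9. P0: load  L2  bus=[-]  L2: P0=M P1=I  mem[L2]=50
10. P0: load  L1  bus=[BusRd]  L1: P0=S P1=O  mem[L1]=20
11. P1: store L1 := 59  bus=[BusUpgr]  L1: P0=I P1=M  mem[L1]=20
12. P1: load  L0  bus=[-]  L0: P0=I P1=E  mem[L0]=80
13. P1: store L0 := 72  bus=[-]  L0: P0=I P1=M  mem[L0]=80
14. P1: load  L2  bus=[BusRd]  L2: P0=O P1=S  mem[L2]=50
15. P0: load  L0  bus=[BusRd]  L0: P0=S P1=O  mem[L0]=80
16. P0: store L1 := 24  bus=[BusRdX,Flush]  L1: P0=M P1=I  mem[L1]=59
17. P1: load  L3  bus=[BusRd]  L3: P0=O P1=S  mem[L3]=2
18. P0: load  L0  bus=[-]  L0: P0=S P1=O  mem[L0]=80
19. P0: store L3 := 16  bus=[BusUpgr]  L3: P0=M P1=I  mem[L3]=2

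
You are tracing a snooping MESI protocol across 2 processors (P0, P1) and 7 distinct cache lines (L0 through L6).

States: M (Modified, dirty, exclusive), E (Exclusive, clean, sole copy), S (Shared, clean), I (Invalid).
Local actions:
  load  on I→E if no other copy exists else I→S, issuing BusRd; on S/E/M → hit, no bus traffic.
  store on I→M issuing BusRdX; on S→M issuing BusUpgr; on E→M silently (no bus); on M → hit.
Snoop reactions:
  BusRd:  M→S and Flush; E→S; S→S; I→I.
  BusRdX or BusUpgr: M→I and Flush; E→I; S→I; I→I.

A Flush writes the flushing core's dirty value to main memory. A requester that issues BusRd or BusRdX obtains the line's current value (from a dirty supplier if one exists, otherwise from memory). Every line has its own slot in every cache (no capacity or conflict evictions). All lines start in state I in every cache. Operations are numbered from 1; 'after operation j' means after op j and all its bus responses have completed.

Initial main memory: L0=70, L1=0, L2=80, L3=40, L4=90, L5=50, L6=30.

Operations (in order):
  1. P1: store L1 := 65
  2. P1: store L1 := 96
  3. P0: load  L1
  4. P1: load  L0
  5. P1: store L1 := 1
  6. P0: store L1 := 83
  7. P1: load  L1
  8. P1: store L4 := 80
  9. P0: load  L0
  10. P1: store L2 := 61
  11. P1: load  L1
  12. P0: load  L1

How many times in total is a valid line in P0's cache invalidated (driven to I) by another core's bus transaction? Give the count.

1. P1: store L1 := 65  bus=[BusRdX]  L1: P0=I P1=M  mem[L1]=0
2. P1: store L1 := 96  bus=[-]  L1: P0=I P1=M  mem[L1]=0
3. P0: load  L1  bus=[BusRd,Flush]  L1: P0=S P1=S  mem[L1]=96
4. P1: load  L0  bus=[BusRd]  L0: P0=I P1=E  mem[L0]=70
5. P1: store L1 := 1  bus=[BusUpgr]  L1: P0=I P1=M  mem[L1]=96
6. P0: store L1 := 83  bus=[BusRdX,Flush]  L1: P0=M P1=I  mem[L1]=1
7. P1: load  L1  bus=[BusRd,Flush]  L1: P0=S P1=S  mem[L1]=83
8. P1: store L4 := 80  bus=[BusRdX]  L4: P0=I P1=M  mem[L4]=90
9. P0: load  L0  bus=[BusRd]  L0: P0=S P1=S  mem[L0]=70
10. P1: store L2 := 61  bus=[BusRdX]  L2: P0=I P1=M  mem[L2]=80
11. P1: load  L1  bus=[-]  L1: P0=S P1=S  mem[L1]=83
12. P0: load  L1  bus=[-]  L1: P0=S P1=S  mem[L1]=83

invalidations = 1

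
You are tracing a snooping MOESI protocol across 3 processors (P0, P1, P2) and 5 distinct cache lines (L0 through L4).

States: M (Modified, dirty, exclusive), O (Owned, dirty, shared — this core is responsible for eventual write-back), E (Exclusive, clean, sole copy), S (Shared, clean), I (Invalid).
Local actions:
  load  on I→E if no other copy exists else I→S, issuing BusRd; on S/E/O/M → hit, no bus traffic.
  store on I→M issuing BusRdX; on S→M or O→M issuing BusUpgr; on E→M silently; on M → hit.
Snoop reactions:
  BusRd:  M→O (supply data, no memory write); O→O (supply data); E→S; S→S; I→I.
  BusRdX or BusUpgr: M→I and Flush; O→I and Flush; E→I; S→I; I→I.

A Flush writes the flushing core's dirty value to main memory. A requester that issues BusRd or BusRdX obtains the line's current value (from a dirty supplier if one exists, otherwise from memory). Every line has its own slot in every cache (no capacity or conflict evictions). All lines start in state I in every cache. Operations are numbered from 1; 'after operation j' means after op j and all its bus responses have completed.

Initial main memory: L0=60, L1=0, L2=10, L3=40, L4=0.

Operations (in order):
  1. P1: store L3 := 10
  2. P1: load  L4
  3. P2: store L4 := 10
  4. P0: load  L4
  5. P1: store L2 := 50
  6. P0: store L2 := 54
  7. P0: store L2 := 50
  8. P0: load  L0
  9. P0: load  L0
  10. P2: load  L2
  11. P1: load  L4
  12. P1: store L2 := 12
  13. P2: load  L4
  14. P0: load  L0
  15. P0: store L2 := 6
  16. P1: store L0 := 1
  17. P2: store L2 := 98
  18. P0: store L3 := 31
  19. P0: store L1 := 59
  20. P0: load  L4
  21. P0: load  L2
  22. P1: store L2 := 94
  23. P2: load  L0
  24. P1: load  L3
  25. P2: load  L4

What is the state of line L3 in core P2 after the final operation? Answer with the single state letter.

[1] P1: store L3 := 10 | P0:I, P1:M(10), P2:I | bus: BusRdX
[2] P1: load  L4 | P0:I, P1:E(0), P2:I | bus: BusRd
[3] P2: store L4 := 10 | P0:I, P1:I, P2:M(10) | bus: BusRdX
[4] P0: load  L4 | P0:S(10), P1:I, P2:O(10) | bus: BusRd
[5] P1: store L2 := 50 | P0:I, P1:M(50), P2:I | bus: BusRdX
[6] P0: store L2 := 54 | P0:M(54), P1:I, P2:I | bus: BusRdX,Flush
[7] P0: store L2 := 50 | P0:M(50), P1:I, P2:I | bus: none
[8] P0: load  L0 | P0:E(60), P1:I, P2:I | bus: BusRd
[9] P0: load  L0 | P0:E(60), P1:I, P2:I | bus: none
[10] P2: load  L2 | P0:O(50), P1:I, P2:S(50) | bus: BusRd
[11] P1: load  L4 | P0:S(10), P1:S(10), P2:O(10) | bus: BusRd
[12] P1: store L2 := 12 | P0:I, P1:M(12), P2:I | bus: BusRdX,Flush
[13] P2: load  L4 | P0:S(10), P1:S(10), P2:O(10) | bus: none
[14] P0: load  L0 | P0:E(60), P1:I, P2:I | bus: none
[15] P0: store L2 := 6 | P0:M(6), P1:I, P2:I | bus: BusRdX,Flush
[16] P1: store L0 := 1 | P0:I, P1:M(1), P2:I | bus: BusRdX
[17] P2: store L2 := 98 | P0:I, P1:I, P2:M(98) | bus: BusRdX,Flush
[18] P0: store L3 := 31 | P0:M(31), P1:I, P2:I | bus: BusRdX,Flush
[19] P0: store L1 := 59 | P0:M(59), P1:I, P2:I | bus: BusRdX
[20] P0: load  L4 | P0:S(10), P1:S(10), P2:O(10) | bus: none
[21] P0: load  L2 | P0:S(98), P1:I, P2:O(98) | bus: BusRd
[22] P1: store L2 := 94 | P0:I, P1:M(94), P2:I | bus: BusRdX,Flush
[23] P2: load  L0 | P0:I, P1:O(1), P2:S(1) | bus: BusRd
[24] P1: load  L3 | P0:O(31), P1:S(31), P2:I | bus: BusRd
[25] P2: load  L4 | P0:S(10), P1:S(10), P2:O(10) | bus: none

state = I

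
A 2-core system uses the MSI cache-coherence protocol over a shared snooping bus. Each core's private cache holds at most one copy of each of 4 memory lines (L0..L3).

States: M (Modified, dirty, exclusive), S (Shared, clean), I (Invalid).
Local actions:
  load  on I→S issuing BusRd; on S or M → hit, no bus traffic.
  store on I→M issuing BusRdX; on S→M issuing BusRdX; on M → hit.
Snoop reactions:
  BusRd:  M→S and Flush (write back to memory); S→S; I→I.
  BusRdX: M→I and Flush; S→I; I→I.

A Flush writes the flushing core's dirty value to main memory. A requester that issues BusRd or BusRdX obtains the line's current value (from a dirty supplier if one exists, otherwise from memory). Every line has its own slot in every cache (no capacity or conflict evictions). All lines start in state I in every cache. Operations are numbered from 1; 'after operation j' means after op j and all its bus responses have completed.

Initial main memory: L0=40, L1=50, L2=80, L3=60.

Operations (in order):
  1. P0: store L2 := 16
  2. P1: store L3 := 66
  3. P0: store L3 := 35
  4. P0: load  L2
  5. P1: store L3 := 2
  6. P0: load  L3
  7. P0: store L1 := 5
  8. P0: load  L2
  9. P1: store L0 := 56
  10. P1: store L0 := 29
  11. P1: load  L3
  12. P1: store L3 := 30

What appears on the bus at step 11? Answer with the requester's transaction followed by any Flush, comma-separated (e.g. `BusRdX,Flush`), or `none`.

  op1 P0: store L2 := 16 → M/I on L2; bus BusRdX; mem=80
  op2 P1: store L3 := 66 → I/M on L3; bus BusRdX; mem=60
  op3 P0: store L3 := 35 → M/I on L3; bus BusRdX Flush; mem=66
  op4 P0: load  L2 → M/I on L2; bus (none); mem=80
  op5 P1: store L3 := 2 → I/M on L3; bus BusRdX Flush; mem=35
  op6 P0: load  L3 → S/S on L3; bus BusRd Flush; mem=2
  op7 P0: store L1 := 5 → M/I on L1; bus BusRdX; mem=50
  op8 P0: load  L2 → M/I on L2; bus (none); mem=80
  op9 P1: store L0 := 56 → I/M on L0; bus BusRdX; mem=40
  op10 P1: store L0 := 29 → I/M on L0; bus (none); mem=40
  op11 P1: load  L3 → S/S on L3; bus (none); mem=2
  op12 P1: store L3 := 30 → I/M on L3; bus BusRdX; mem=2

bus = none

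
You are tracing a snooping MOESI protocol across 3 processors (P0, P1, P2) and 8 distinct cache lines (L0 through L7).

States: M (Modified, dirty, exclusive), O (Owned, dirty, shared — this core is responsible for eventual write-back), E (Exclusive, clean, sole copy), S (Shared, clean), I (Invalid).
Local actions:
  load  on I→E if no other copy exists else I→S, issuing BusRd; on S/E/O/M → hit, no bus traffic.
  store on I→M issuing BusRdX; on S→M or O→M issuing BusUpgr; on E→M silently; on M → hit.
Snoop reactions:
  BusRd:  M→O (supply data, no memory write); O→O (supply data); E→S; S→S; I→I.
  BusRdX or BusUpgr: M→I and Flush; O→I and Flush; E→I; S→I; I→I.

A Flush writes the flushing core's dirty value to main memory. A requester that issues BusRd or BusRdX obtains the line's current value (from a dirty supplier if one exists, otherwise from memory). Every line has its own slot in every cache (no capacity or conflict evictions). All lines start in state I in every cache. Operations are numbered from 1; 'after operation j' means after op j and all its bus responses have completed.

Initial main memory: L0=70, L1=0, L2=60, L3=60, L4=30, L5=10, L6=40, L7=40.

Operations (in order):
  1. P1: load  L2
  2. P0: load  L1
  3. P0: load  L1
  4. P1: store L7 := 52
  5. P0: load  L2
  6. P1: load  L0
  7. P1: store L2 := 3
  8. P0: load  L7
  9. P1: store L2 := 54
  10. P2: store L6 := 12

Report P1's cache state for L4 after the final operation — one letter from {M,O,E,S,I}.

[1] P1: load  L2 | P0:I, P1:E(60), P2:I | bus: BusRd
[2] P0: load  L1 | P0:E(0), P1:I, P2:I | bus: BusRd
[3] P0: load  L1 | P0:E(0), P1:I, P2:I | bus: none
[4] P1: store L7 := 52 | P0:I, P1:M(52), P2:I | bus: BusRdX
[5] P0: load  L2 | P0:S(60), P1:S(60), P2:I | bus: BusRd
[6] P1: load  L0 | P0:I, P1:E(70), P2:I | bus: BusRd
[7] P1: store L2 := 3 | P0:I, P1:M(3), P2:I | bus: BusUpgr
[8] P0: load  L7 | P0:S(52), P1:O(52), P2:I | bus: BusRd
[9] P1: store L2 := 54 | P0:I, P1:M(54), P2:I | bus: none
[10] P2: store L6 := 12 | P0:I, P1:I, P2:M(12) | bus: BusRdX

state = I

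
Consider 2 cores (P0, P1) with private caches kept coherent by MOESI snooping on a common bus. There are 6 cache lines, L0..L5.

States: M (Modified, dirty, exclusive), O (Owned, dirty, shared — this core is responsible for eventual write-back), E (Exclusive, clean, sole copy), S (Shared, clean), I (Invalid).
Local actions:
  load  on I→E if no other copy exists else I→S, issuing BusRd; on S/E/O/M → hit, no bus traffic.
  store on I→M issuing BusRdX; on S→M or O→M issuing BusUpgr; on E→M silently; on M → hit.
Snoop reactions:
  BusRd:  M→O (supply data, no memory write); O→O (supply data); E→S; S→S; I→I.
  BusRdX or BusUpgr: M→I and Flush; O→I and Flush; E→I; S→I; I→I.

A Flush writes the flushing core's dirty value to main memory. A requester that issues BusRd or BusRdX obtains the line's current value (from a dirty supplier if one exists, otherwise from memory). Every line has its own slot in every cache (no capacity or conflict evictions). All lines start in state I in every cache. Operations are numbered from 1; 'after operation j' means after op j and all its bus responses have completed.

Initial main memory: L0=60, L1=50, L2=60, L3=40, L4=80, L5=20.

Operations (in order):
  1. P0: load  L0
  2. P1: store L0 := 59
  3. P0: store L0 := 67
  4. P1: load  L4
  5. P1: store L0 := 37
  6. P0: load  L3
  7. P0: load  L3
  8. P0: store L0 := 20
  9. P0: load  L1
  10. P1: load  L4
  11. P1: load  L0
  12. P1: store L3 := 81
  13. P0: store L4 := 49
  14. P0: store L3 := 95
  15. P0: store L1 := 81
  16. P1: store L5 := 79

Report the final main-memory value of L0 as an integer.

memory[L0] = 37

[1] P0: load  L0 | P0:E(60), P1:I | bus: BusRd
[2] P1: store L0 := 59 | P0:I, P1:M(59) | bus: BusRdX
[3] P0: store L0 := 67 | P0:M(67), P1:I | bus: BusRdX,Flush
[4] P1: load  L4 | P0:I, P1:E(80) | bus: BusRd
[5] P1: store L0 := 37 | P0:I, P1:M(37) | bus: BusRdX,Flush
[6] P0: load  L3 | P0:E(40), P1:I | bus: BusRd
[7] P0: load  L3 | P0:E(40), P1:I | bus: none
[8] P0: store L0 := 20 | P0:M(20), P1:I | bus: BusRdX,Flush
[9] P0: load  L1 | P0:E(50), P1:I | bus: BusRd
[10] P1: load  L4 | P0:I, P1:E(80) | bus: none
[11] P1: load  L0 | P0:O(20), P1:S(20) | bus: BusRd
[12] P1: store L3 := 81 | P0:I, P1:M(81) | bus: BusRdX
[13] P0: store L4 := 49 | P0:M(49), P1:I | bus: BusRdX
[14] P0: store L3 := 95 | P0:M(95), P1:I | bus: BusRdX,Flush
[15] P0: store L1 := 81 | P0:M(81), P1:I | bus: none
[16] P1: store L5 := 79 | P0:I, P1:M(79) | bus: BusRdX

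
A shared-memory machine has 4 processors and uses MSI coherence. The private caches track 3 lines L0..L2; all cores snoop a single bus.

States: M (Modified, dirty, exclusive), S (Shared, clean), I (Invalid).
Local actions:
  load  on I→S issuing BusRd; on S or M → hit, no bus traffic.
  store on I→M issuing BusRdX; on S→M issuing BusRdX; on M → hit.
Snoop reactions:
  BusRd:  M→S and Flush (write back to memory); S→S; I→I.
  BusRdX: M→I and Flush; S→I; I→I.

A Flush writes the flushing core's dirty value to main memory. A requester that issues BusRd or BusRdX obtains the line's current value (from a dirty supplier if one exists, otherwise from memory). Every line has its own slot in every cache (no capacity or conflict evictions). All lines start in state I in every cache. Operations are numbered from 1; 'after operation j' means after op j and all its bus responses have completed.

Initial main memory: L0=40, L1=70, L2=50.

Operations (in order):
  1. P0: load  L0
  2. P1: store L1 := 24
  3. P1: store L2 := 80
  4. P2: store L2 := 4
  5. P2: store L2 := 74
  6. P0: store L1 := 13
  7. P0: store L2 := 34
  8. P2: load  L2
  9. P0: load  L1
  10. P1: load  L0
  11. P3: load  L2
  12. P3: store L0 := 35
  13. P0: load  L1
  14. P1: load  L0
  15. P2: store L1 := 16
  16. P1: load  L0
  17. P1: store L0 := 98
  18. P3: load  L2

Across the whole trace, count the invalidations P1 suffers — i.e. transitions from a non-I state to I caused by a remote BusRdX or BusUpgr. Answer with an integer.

invalidations = 3

step 1: P0: load  L0  ⟶  SIII  (L0)  txn=BusRd  M[L0]=40
step 2: P1: store L1 := 24  ⟶  IMII  (L1)  txn=BusRdX  M[L1]=70
step 3: P1: store L2 := 80  ⟶  IMII  (L2)  txn=BusRdX  M[L2]=50
step 4: P2: store L2 := 4  ⟶  IIMI  (L2)  txn=BusRdX+Flush  M[L2]=80
step 5: P2: store L2 := 74  ⟶  IIMI  (L2)  txn=∅  M[L2]=80
step 6: P0: store L1 := 13  ⟶  MIII  (L1)  txn=BusRdX+Flush  M[L1]=24
step 7: P0: store L2 := 34  ⟶  MIII  (L2)  txn=BusRdX+Flush  M[L2]=74
step 8: P2: load  L2  ⟶  SISI  (L2)  txn=BusRd+Flush  M[L2]=34
step 9: P0: load  L1  ⟶  MIII  (L1)  txn=∅  M[L1]=24
step 10: P1: load  L0  ⟶  SSII  (L0)  txn=BusRd  M[L0]=40
step 11: P3: load  L2  ⟶  SISS  (L2)  txn=BusRd  M[L2]=34
step 12: P3: store L0 := 35  ⟶  IIIM  (L0)  txn=BusRdX  M[L0]=40
step 13: P0: load  L1  ⟶  MIII  (L1)  txn=∅  M[L1]=24
step 14: P1: load  L0  ⟶  ISIS  (L0)  txn=BusRd+Flush  M[L0]=35
step 15: P2: store L1 := 16  ⟶  IIMI  (L1)  txn=BusRdX+Flush  M[L1]=13
step 16: P1: load  L0  ⟶  ISIS  (L0)  txn=∅  M[L0]=35
step 17: P1: store L0 := 98  ⟶  IMII  (L0)  txn=BusRdX  M[L0]=35
step 18: P3: load  L2  ⟶  SISS  (L2)  txn=∅  M[L2]=34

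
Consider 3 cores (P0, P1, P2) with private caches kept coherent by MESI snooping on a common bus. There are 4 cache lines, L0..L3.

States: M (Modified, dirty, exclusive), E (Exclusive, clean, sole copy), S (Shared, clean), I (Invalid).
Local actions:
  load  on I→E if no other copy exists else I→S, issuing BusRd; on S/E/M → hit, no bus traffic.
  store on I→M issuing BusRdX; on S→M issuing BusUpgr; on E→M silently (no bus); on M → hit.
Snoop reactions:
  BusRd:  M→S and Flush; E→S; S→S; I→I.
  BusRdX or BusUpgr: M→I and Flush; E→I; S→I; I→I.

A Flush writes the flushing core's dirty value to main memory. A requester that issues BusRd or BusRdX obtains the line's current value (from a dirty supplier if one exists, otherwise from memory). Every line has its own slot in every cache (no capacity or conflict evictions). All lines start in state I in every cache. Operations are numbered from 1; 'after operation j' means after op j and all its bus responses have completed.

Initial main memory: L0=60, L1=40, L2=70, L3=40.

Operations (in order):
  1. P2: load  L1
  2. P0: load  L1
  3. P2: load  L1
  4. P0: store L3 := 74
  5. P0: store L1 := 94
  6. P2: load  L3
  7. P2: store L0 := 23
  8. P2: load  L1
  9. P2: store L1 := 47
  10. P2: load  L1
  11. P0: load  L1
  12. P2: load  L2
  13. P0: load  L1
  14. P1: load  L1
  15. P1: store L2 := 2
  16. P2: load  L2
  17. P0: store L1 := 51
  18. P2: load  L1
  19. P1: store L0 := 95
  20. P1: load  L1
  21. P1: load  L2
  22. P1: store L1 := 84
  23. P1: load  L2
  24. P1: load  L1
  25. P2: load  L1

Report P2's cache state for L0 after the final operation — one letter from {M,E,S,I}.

step 1: P2: load  L1  ⟶  IIE  (L1)  txn=BusRd  M[L1]=40
step 2: P0: load  L1  ⟶  SIS  (L1)  txn=BusRd  M[L1]=40
step 3: P2: load  L1  ⟶  SIS  (L1)  txn=∅  M[L1]=40
step 4: P0: store L3 := 74  ⟶  MII  (L3)  txn=BusRdX  M[L3]=40
step 5: P0: store L1 := 94  ⟶  MII  (L1)  txn=BusUpgr  M[L1]=40
step 6: P2: load  L3  ⟶  SIS  (L3)  txn=BusRd+Flush  M[L3]=74
step 7: P2: store L0 := 23  ⟶  IIM  (L0)  txn=BusRdX  M[L0]=60
step 8: P2: load  L1  ⟶  SIS  (L1)  txn=BusRd+Flush  M[L1]=94
step 9: P2: store L1 := 47  ⟶  IIM  (L1)  txn=BusUpgr  M[L1]=94
step 10: P2: load  L1  ⟶  IIM  (L1)  txn=∅  M[L1]=94
step 11: P0: load  L1  ⟶  SIS  (L1)  txn=BusRd+Flush  M[L1]=47
step 12: P2: load  L2  ⟶  IIE  (L2)  txn=BusRd  M[L2]=70
step 13: P0: load  L1  ⟶  SIS  (L1)  txn=∅  M[L1]=47
step 14: P1: load  L1  ⟶  SSS  (L1)  txn=BusRd  M[L1]=47
step 15: P1: store L2 := 2  ⟶  IMI  (L2)  txn=BusRdX  M[L2]=70
step 16: P2: load  L2  ⟶  ISS  (L2)  txn=BusRd+Flush  M[L2]=2
step 17: P0: store L1 := 51  ⟶  MII  (L1)  txn=BusUpgr  M[L1]=47
step 18: P2: load  L1  ⟶  SIS  (L1)  txn=BusRd+Flush  M[L1]=51
step 19: P1: store L0 := 95  ⟶  IMI  (L0)  txn=BusRdX+Flush  M[L0]=23
step 20: P1: load  L1  ⟶  SSS  (L1)  txn=BusRd  M[L1]=51
step 21: P1: load  L2  ⟶  ISS  (L2)  txn=∅  M[L2]=2
step 22: P1: store L1 := 84  ⟶  IMI  (L1)  txn=BusUpgr  M[L1]=51
step 23: P1: load  L2  ⟶  ISS  (L2)  txn=∅  M[L2]=2
step 24: P1: load  L1  ⟶  IMI  (L1)  txn=∅  M[L1]=51
step 25: P2: load  L1  ⟶  ISS  (L1)  txn=BusRd+Flush  M[L1]=84

state = I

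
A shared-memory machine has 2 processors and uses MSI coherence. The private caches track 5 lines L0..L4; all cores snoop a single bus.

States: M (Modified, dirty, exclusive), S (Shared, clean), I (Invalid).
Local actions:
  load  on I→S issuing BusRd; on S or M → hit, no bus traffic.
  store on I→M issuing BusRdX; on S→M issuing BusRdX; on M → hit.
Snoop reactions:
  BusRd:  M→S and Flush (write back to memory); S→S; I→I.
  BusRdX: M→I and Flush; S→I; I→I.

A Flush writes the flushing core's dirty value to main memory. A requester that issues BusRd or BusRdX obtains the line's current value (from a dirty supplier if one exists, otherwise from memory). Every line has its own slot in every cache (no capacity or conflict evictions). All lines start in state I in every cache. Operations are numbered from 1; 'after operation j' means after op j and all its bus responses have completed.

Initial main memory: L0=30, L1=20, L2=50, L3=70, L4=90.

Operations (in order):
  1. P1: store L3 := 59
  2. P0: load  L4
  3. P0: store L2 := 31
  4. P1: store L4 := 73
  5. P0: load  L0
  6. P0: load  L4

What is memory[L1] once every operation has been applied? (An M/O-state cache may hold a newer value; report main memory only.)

[1] P1: store L3 := 59 | P0:I, P1:M(59) | bus: BusRdX
[2] P0: load  L4 | P0:S(90), P1:I | bus: BusRd
[3] P0: store L2 := 31 | P0:M(31), P1:I | bus: BusRdX
[4] P1: store L4 := 73 | P0:I, P1:M(73) | bus: BusRdX
[5] P0: load  L0 | P0:S(30), P1:I | bus: BusRd
[6] P0: load  L4 | P0:S(73), P1:S(73) | bus: BusRd,Flush

memory[L1] = 20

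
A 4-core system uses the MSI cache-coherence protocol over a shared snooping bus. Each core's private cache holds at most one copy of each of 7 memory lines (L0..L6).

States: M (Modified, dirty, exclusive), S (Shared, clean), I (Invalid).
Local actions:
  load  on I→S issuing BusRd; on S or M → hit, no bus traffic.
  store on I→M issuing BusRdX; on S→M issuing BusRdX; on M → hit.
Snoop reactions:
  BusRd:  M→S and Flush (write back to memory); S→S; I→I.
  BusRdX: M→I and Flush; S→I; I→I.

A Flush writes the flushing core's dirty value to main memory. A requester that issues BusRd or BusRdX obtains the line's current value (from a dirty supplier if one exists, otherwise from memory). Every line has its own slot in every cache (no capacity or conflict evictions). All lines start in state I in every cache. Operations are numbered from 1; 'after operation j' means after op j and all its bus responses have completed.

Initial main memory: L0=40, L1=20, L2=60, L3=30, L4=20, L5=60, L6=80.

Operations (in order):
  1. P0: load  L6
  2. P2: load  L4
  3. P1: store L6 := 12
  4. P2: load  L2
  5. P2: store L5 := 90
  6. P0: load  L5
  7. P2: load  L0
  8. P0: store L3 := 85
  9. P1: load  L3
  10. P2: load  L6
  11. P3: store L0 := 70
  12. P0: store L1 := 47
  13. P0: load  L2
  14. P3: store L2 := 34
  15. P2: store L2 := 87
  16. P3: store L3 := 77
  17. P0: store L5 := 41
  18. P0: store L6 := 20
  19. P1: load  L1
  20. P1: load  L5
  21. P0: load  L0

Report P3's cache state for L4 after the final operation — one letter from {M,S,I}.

  op1 P0: load  L6 → S/I/I/I on L6; bus BusRd; mem=80
  op2 P2: load  L4 → I/I/S/I on L4; bus BusRd; mem=20
  op3 P1: store L6 := 12 → I/M/I/I on L6; bus BusRdX; mem=80
  op4 P2: load  L2 → I/I/S/I on L2; bus BusRd; mem=60
  op5 P2: store L5 := 90 → I/I/M/I on L5; bus BusRdX; mem=60
  op6 P0: load  L5 → S/I/S/I on L5; bus BusRd Flush; mem=90
  op7 P2: load  L0 → I/I/S/I on L0; bus BusRd; mem=40
  op8 P0: store L3 := 85 → M/I/I/I on L3; bus BusRdX; mem=30
  op9 P1: load  L3 → S/S/I/I on L3; bus BusRd Flush; mem=85
  op10 P2: load  L6 → I/S/S/I on L6; bus BusRd Flush; mem=12
  op11 P3: store L0 := 70 → I/I/I/M on L0; bus BusRdX; mem=40
  op12 P0: store L1 := 47 → M/I/I/I on L1; bus BusRdX; mem=20
  op13 P0: load  L2 → S/I/S/I on L2; bus BusRd; mem=60
  op14 P3: store L2 := 34 → I/I/I/M on L2; bus BusRdX; mem=60
  op15 P2: store L2 := 87 → I/I/M/I on L2; bus BusRdX Flush; mem=34
  op16 P3: store L3 := 77 → I/I/I/M on L3; bus BusRdX; mem=85
  op17 P0: store L5 := 41 → M/I/I/I on L5; bus BusRdX; mem=90
  op18 P0: store L6 := 20 → M/I/I/I on L6; bus BusRdX; mem=12
  op19 P1: load  L1 → S/S/I/I on L1; bus BusRd Flush; mem=47
  op20 P1: load  L5 → S/S/I/I on L5; bus BusRd Flush; mem=41
  op21 P0: load  L0 → S/I/I/S on L0; bus BusRd Flush; mem=70

state = I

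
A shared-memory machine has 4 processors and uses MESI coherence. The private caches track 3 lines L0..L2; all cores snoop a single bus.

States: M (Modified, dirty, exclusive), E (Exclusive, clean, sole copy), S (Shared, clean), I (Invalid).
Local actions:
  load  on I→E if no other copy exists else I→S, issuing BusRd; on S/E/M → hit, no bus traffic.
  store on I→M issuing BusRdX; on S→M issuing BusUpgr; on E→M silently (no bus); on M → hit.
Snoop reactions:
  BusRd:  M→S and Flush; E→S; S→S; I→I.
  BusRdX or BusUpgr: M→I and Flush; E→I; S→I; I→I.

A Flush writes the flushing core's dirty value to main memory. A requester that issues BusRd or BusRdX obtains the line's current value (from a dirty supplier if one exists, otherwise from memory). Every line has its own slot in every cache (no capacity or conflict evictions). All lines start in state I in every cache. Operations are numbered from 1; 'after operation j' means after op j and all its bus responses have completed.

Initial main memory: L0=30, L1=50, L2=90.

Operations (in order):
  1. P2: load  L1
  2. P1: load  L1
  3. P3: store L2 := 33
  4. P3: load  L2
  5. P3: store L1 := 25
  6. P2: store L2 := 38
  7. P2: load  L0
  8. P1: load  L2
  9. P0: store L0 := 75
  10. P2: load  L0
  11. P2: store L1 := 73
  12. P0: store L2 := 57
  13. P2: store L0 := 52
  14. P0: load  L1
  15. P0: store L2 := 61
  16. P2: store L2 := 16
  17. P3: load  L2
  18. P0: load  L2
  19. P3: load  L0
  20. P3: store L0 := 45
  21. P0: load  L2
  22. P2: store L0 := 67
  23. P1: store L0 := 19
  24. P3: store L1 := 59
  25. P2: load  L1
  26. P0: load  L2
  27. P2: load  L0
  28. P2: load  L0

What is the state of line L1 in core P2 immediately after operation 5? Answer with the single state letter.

step 1: P2: load  L1  ⟶  IIEI  (L1)  txn=BusRd  M[L1]=50
step 2: P1: load  L1  ⟶  ISSI  (L1)  txn=BusRd  M[L1]=50
step 3: P3: store L2 := 33  ⟶  IIIM  (L2)  txn=BusRdX  M[L2]=90
step 4: P3: load  L2  ⟶  IIIM  (L2)  txn=∅  M[L2]=90
step 5: P3: store L1 := 25  ⟶  IIIM  (L1)  txn=BusRdX  M[L1]=50
step 6: P2: store L2 := 38  ⟶  IIMI  (L2)  txn=BusRdX+Flush  M[L2]=33
step 7: P2: load  L0  ⟶  IIEI  (L0)  txn=BusRd  M[L0]=30
step 8: P1: load  L2  ⟶  ISSI  (L2)  txn=BusRd+Flush  M[L2]=38
step 9: P0: store L0 := 75  ⟶  MIII  (L0)  txn=BusRdX  M[L0]=30
step 10: P2: load  L0  ⟶  SISI  (L0)  txn=BusRd+Flush  M[L0]=75
step 11: P2: store L1 := 73  ⟶  IIMI  (L1)  txn=BusRdX+Flush  M[L1]=25
step 12: P0: store L2 := 57  ⟶  MIII  (L2)  txn=BusRdX  M[L2]=38
step 13: P2: store L0 := 52  ⟶  IIMI  (L0)  txn=BusUpgr  M[L0]=75
step 14: P0: load  L1  ⟶  SISI  (L1)  txn=BusRd+Flush  M[L1]=73
step 15: P0: store L2 := 61  ⟶  MIII  (L2)  txn=∅  M[L2]=38
step 16: P2: store L2 := 16  ⟶  IIMI  (L2)  txn=BusRdX+Flush  M[L2]=61
step 17: P3: load  L2  ⟶  IISS  (L2)  txn=BusRd+Flush  M[L2]=16
step 18: P0: load  L2  ⟶  SISS  (L2)  txn=BusRd  M[L2]=16
step 19: P3: load  L0  ⟶  IISS  (L0)  txn=BusRd+Flush  M[L0]=52
step 20: P3: store L0 := 45  ⟶  IIIM  (L0)  txn=BusUpgr  M[L0]=52
step 21: P0: load  L2  ⟶  SISS  (L2)  txn=∅  M[L2]=16
step 22: P2: store L0 := 67  ⟶  IIMI  (L0)  txn=BusRdX+Flush  M[L0]=45
step 23: P1: store L0 := 19  ⟶  IMII  (L0)  txn=BusRdX+Flush  M[L0]=67
step 24: P3: store L1 := 59  ⟶  IIIM  (L1)  txn=BusRdX  M[L1]=73
step 25: P2: load  L1  ⟶  IISS  (L1)  txn=BusRd+Flush  M[L1]=59
step 26: P0: load  L2  ⟶  SISS  (L2)  txn=∅  M[L2]=16
step 27: P2: load  L0  ⟶  ISSI  (L0)  txn=BusRd+Flush  M[L0]=19
step 28: P2: load  L0  ⟶  ISSI  (L0)  txn=∅  M[L0]=19

state = I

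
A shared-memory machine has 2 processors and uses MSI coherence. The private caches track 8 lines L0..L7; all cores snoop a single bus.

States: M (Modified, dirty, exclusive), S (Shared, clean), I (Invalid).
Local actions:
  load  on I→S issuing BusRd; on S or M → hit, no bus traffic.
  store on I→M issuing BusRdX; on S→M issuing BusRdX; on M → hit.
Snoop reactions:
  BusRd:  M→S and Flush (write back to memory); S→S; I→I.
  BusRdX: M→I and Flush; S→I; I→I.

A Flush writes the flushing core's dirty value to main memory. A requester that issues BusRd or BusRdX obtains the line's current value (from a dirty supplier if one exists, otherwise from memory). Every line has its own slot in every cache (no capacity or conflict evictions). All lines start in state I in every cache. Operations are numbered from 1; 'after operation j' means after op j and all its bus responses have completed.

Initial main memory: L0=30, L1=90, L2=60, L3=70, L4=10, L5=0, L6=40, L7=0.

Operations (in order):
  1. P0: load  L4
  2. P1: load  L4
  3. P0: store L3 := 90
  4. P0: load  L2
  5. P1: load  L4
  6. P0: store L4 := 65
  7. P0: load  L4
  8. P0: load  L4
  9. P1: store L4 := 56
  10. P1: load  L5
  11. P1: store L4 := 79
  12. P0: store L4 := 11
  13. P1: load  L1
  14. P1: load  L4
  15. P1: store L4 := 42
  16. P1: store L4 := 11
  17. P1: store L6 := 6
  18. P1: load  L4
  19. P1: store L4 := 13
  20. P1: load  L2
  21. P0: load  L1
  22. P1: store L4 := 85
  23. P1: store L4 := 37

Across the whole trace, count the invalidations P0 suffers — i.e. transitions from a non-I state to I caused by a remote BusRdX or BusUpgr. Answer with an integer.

  op1 P0: load  L4 → S/I on L4; bus BusRd; mem=10
  op2 P1: load  L4 → S/S on L4; bus BusRd; mem=10
  op3 P0: store L3 := 90 → M/I on L3; bus BusRdX; mem=70
  op4 P0: load  L2 → S/I on L2; bus BusRd; mem=60
  op5 P1: load  L4 → S/S on L4; bus (none); mem=10
  op6 P0: store L4 := 65 → M/I on L4; bus BusRdX; mem=10
  op7 P0: load  L4 → M/I on L4; bus (none); mem=10
  op8 P0: load  L4 → M/I on L4; bus (none); mem=10
  op9 P1: store L4 := 56 → I/M on L4; bus BusRdX Flush; mem=65
  op10 P1: load  L5 → I/S on L5; bus BusRd; mem=0
  op11 P1: store L4 := 79 → I/M on L4; bus (none); mem=65
  op12 P0: store L4 := 11 → M/I on L4; bus BusRdX Flush; mem=79
  op13 P1: load  L1 → I/S on L1; bus BusRd; mem=90
  op14 P1: load  L4 → S/S on L4; bus BusRd Flush; mem=11
  op15 P1: store L4 := 42 → I/M on L4; bus BusRdX; mem=11
  op16 P1: store L4 := 11 → I/M on L4; bus (none); mem=11
  op17 P1: store L6 := 6 → I/M on L6; bus BusRdX; mem=40
  op18 P1: load  L4 → I/M on L4; bus (none); mem=11
  op19 P1: store L4 := 13 → I/M on L4; bus (none); mem=11
  op20 P1: load  L2 → S/S on L2; bus BusRd; mem=60
  op21 P0: load  L1 → S/S on L1; bus BusRd; mem=90
  op22 P1: store L4 := 85 → I/M on L4; bus (none); mem=11
  op23 P1: store L4 := 37 → I/M on L4; bus (none); mem=11

invalidations = 2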